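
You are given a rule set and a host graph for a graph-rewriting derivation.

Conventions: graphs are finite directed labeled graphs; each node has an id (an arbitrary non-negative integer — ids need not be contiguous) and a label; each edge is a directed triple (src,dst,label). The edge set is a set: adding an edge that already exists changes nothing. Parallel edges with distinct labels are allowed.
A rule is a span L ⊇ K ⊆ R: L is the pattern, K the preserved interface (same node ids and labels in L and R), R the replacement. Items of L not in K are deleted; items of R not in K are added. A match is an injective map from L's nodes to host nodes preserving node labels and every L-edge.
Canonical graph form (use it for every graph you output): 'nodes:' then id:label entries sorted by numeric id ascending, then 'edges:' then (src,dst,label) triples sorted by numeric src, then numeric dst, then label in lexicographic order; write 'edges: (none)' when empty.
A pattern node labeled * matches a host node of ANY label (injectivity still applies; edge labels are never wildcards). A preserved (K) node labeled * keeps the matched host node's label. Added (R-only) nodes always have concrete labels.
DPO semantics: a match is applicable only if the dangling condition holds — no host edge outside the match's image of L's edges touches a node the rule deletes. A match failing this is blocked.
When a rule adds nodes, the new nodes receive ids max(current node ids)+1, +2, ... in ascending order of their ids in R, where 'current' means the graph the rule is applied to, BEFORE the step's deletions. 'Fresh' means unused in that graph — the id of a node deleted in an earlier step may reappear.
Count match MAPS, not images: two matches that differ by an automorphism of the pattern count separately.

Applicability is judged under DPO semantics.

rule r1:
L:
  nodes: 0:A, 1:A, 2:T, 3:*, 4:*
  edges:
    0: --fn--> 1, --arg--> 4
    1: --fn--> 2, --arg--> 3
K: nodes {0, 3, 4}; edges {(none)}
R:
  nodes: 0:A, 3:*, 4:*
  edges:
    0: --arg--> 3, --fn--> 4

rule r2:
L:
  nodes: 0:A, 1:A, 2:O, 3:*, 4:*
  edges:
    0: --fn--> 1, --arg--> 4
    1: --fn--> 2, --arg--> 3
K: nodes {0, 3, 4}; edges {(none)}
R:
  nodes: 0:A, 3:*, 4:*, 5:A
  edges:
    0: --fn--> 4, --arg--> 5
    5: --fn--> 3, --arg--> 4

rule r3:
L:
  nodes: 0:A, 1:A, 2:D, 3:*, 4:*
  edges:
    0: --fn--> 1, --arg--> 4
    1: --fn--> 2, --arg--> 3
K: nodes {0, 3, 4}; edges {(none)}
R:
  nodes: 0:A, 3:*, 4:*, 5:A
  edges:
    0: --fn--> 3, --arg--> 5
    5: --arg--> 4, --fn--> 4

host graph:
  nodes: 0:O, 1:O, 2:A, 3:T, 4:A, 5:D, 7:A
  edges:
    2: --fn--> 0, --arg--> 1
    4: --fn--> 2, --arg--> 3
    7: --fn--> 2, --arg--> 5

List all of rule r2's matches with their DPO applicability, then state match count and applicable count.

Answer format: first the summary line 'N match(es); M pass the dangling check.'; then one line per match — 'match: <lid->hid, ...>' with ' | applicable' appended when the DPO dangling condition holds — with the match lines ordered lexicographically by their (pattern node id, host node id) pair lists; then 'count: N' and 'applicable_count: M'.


2 match(es); 0 pass the dangling check.
match: 0->4, 1->2, 2->0, 3->1, 4->3
match: 0->7, 1->2, 2->0, 3->1, 4->5
count: 2
applicable_count: 0


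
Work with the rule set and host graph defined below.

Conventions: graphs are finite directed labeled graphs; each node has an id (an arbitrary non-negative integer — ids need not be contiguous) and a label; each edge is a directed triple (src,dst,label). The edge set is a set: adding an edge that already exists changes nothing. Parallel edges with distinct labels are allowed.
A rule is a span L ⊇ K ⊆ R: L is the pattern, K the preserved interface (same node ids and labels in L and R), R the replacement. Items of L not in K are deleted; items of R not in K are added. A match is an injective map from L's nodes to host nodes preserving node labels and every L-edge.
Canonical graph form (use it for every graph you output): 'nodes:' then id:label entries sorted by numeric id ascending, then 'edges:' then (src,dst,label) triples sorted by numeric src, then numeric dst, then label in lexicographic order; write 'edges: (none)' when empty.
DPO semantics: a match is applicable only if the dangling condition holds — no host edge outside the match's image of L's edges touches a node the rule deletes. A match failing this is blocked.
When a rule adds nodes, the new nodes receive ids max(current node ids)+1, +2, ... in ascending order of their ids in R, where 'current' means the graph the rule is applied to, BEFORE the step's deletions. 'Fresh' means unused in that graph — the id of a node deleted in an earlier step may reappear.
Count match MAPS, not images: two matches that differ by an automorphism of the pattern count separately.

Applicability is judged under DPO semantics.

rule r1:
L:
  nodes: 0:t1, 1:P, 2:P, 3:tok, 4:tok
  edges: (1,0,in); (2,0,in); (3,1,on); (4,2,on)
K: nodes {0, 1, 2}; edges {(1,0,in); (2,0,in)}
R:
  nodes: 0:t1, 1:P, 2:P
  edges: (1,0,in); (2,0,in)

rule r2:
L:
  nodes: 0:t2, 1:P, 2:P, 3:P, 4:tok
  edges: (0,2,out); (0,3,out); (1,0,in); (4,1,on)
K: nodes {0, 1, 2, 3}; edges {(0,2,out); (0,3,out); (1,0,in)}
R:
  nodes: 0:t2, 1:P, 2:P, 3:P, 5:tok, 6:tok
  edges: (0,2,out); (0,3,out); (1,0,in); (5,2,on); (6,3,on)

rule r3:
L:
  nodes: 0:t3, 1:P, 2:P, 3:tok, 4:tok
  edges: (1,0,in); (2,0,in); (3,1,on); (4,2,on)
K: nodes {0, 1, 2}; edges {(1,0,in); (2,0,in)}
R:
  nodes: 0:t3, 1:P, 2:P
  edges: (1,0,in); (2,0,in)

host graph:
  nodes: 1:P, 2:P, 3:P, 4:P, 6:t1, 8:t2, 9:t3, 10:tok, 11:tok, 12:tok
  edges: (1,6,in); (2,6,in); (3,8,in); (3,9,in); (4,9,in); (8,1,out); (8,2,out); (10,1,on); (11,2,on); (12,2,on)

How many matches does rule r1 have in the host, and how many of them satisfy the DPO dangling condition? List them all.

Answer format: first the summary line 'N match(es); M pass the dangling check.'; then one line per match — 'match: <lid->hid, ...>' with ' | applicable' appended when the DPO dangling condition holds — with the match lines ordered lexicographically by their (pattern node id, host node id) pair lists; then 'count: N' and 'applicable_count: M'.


4 match(es); 4 pass the dangling check.
match: 0->6, 1->1, 2->2, 3->10, 4->11 | applicable
match: 0->6, 1->1, 2->2, 3->10, 4->12 | applicable
match: 0->6, 1->2, 2->1, 3->11, 4->10 | applicable
match: 0->6, 1->2, 2->1, 3->12, 4->10 | applicable
count: 4
applicable_count: 4


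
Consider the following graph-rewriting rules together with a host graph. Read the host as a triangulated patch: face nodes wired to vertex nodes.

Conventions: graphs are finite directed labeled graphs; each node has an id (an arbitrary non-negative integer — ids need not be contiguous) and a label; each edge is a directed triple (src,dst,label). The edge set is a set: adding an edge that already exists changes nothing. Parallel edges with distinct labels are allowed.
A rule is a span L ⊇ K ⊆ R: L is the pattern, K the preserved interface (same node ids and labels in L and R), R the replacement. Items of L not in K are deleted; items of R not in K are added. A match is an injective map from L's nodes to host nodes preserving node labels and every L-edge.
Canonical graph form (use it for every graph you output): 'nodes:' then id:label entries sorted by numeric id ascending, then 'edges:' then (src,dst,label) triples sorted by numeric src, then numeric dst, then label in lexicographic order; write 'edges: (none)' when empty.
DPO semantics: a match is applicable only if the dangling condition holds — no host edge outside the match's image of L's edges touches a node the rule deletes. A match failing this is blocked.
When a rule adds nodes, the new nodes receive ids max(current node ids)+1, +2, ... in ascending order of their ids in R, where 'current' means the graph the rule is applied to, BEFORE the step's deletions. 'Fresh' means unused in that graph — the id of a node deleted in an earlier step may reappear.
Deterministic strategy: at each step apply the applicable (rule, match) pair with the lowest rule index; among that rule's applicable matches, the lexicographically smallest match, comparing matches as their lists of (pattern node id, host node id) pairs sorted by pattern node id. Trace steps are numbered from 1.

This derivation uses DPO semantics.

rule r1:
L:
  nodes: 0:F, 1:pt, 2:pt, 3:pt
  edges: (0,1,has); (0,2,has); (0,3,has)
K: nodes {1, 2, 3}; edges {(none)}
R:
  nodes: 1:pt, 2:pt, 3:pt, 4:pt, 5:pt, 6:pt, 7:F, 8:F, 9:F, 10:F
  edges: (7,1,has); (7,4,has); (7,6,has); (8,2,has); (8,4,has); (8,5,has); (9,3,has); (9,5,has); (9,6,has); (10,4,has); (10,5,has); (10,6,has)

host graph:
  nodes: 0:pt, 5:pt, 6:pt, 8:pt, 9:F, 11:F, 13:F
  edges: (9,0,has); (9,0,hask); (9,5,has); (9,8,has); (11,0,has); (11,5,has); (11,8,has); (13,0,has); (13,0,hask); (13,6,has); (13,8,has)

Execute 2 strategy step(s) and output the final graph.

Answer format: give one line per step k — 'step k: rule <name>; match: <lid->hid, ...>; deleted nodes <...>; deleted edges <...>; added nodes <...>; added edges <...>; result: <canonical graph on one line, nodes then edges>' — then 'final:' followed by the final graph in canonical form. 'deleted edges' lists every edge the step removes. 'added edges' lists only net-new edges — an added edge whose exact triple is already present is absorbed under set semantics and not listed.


step 1: rule r1; match: 0->11, 1->0, 2->5, 3->8; deleted nodes 11; deleted edges (11,0,has); (11,5,has); (11,8,has); added nodes 14, 15, 16, 17, 18, 19, 20; added edges (17,0,has); (17,14,has); (17,16,has); (18,5,has); (18,14,has); (18,15,has); (19,8,has); (19,15,has); (19,16,has); (20,14,has); (20,15,has); (20,16,has); result: nodes: 0:pt, 5:pt, 6:pt, 8:pt, 9:F, 13:F, 14:pt, 15:pt, 16:pt, 17:F, 18:F, 19:F, 20:F edges: (9,0,has); (9,0,hask); (9,5,has); (9,8,has); (13,0,has); (13,0,hask); (13,6,has); (13,8,has); (17,0,has); (17,14,has); (17,16,has); (18,5,has); (18,14,has); (18,15,has); (19,8,has); (19,15,has); (19,16,has); (20,14,has); (20,15,has); (20,16,has)
step 2: rule r1; match: 0->17, 1->0, 2->14, 3->16; deleted nodes 17; deleted edges (17,0,has); (17,14,has); (17,16,has); added nodes 21, 22, 23, 24, 25, 26, 27; added edges (24,0,has); (24,21,has); (24,23,has); (25,14,has); (25,21,has); (25,22,has); (26,16,has); (26,22,has); (26,23,has); (27,21,has); (27,22,has); (27,23,has); result: nodes: 0:pt, 5:pt, 6:pt, 8:pt, 9:F, 13:F, 14:pt, 15:pt, 16:pt, 18:F, 19:F, 20:F, 21:pt, 22:pt, 23:pt, 24:F, 25:F, 26:F, 27:F edges: (9,0,has); (9,0,hask); (9,5,has); (9,8,has); (13,0,has); (13,0,hask); (13,6,has); (13,8,has); (18,5,has); (18,14,has); (18,15,has); (19,8,has); (19,15,has); (19,16,has); (20,14,has); (20,15,has); (20,16,has); (24,0,has); (24,21,has); (24,23,has); (25,14,has); (25,21,has); (25,22,has); (26,16,has); (26,22,has); (26,23,has); (27,21,has); (27,22,has); (27,23,has)
final:
nodes: 0:pt, 5:pt, 6:pt, 8:pt, 9:F, 13:F, 14:pt, 15:pt, 16:pt, 18:F, 19:F, 20:F, 21:pt, 22:pt, 23:pt, 24:F, 25:F, 26:F, 27:F
edges: (9,0,has); (9,0,hask); (9,5,has); (9,8,has); (13,0,has); (13,0,hask); (13,6,has); (13,8,has); (18,5,has); (18,14,has); (18,15,has); (19,8,has); (19,15,has); (19,16,has); (20,14,has); (20,15,has); (20,16,has); (24,0,has); (24,21,has); (24,23,has); (25,14,has); (25,21,has); (25,22,has); (26,16,has); (26,22,has); (26,23,has); (27,21,has); (27,22,has); (27,23,has)


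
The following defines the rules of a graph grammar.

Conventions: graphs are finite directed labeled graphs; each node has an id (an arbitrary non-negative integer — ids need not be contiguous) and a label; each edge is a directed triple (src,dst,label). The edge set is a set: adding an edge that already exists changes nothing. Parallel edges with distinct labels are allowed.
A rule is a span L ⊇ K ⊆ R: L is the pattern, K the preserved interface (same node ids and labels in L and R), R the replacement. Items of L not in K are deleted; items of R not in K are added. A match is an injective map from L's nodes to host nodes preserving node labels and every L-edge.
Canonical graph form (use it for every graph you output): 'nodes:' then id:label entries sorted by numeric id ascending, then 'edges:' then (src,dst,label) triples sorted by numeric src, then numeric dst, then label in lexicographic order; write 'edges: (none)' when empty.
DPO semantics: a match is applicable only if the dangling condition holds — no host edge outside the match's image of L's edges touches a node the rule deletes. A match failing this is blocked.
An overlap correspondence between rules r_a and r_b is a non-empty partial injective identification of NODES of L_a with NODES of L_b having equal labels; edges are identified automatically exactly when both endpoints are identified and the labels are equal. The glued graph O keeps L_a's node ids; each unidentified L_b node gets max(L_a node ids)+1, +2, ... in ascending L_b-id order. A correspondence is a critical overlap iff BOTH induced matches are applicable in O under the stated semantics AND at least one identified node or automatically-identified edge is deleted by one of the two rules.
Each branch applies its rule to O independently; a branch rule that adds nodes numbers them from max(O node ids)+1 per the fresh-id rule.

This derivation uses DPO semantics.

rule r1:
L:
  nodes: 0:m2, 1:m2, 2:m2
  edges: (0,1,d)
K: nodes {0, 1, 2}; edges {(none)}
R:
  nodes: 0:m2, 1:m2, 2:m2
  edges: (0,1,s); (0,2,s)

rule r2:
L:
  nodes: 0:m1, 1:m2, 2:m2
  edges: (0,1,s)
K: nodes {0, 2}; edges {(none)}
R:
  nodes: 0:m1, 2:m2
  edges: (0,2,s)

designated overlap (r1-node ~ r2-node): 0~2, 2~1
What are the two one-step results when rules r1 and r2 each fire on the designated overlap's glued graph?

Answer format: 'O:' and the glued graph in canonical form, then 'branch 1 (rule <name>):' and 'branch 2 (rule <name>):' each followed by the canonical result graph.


O:
nodes: 0:m2, 1:m2, 2:m2, 3:m1
edges: (0,1,d); (3,2,s)
branch 1 (rule r1):
nodes: 0:m2, 1:m2, 2:m2, 3:m1
edges: (0,1,s); (0,2,s); (3,2,s)
branch 2 (rule r2):
nodes: 0:m2, 1:m2, 3:m1
edges: (0,1,d); (3,0,s)


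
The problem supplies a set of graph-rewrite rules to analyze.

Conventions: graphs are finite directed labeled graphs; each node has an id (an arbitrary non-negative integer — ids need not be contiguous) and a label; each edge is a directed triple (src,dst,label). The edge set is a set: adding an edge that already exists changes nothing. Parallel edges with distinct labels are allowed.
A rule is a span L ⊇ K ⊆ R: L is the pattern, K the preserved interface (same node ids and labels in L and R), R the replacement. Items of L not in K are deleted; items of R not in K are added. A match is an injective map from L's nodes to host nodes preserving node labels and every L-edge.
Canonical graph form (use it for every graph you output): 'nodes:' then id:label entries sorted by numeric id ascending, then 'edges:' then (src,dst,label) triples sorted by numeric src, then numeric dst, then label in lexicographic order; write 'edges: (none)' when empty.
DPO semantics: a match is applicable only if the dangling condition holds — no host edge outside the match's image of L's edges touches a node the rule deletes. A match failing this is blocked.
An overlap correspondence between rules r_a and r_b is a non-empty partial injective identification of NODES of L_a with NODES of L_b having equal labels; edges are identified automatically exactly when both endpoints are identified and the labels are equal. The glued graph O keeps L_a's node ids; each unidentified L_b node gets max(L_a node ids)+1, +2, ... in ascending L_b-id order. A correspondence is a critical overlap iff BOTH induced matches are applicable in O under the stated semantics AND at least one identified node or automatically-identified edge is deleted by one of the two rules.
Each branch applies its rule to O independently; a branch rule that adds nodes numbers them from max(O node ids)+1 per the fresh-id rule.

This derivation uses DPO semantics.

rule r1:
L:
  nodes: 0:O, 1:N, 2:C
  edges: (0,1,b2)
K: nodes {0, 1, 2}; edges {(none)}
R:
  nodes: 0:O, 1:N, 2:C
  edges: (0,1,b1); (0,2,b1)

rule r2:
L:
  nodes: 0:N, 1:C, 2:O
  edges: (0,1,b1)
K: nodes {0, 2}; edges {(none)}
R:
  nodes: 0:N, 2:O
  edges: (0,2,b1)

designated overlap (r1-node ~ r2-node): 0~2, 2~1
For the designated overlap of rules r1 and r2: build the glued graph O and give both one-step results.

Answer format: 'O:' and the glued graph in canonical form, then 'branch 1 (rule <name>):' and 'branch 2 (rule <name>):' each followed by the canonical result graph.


O:
nodes: 0:O, 1:N, 2:C, 3:N
edges: (0,1,b2); (3,2,b1)
branch 1 (rule r1):
nodes: 0:O, 1:N, 2:C, 3:N
edges: (0,1,b1); (0,2,b1); (3,2,b1)
branch 2 (rule r2):
nodes: 0:O, 1:N, 3:N
edges: (0,1,b2); (3,0,b1)


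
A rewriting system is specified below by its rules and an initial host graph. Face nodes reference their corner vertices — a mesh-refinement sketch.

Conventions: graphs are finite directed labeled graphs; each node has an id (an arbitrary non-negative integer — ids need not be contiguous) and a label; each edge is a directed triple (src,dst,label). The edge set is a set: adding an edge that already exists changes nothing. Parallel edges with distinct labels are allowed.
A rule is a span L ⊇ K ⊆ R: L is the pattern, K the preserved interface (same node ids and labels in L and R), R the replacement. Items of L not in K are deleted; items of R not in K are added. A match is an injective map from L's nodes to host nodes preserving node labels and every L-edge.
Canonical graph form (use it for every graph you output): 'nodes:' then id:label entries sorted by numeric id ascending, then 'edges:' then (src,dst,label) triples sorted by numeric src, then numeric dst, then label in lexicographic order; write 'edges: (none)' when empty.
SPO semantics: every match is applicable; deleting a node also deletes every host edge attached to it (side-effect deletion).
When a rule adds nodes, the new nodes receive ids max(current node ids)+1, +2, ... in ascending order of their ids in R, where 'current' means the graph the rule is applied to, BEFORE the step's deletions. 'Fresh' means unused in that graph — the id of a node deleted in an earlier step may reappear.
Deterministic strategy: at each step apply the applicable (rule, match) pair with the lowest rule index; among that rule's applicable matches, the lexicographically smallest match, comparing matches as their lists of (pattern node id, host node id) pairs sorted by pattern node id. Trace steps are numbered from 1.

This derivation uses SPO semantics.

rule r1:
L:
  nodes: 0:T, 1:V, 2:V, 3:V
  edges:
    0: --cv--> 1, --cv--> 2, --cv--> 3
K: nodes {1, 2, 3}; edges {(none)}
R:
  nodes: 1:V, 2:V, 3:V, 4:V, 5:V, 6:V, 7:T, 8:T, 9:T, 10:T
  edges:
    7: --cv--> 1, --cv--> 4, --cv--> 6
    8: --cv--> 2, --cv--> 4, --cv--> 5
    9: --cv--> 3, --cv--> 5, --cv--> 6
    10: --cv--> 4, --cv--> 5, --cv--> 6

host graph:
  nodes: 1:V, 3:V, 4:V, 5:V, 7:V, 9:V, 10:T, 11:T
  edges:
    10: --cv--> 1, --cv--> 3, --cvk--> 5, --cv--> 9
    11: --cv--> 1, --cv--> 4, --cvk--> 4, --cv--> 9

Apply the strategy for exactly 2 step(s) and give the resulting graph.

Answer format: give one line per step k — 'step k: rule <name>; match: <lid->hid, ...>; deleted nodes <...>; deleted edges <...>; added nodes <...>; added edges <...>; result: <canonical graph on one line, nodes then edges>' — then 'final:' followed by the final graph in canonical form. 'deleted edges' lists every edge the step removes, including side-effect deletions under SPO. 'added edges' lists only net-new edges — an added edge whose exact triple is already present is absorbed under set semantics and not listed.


step 1: rule r1; match: 0->10, 1->1, 2->3, 3->9; deleted nodes 10; deleted edges (10,1,cv); (10,3,cv); (10,5,cvk); (10,9,cv); added nodes 12, 13, 14, 15, 16, 17, 18; added edges (15,1,cv); (15,12,cv); (15,14,cv); (16,3,cv); (16,12,cv); (16,13,cv); (17,9,cv); (17,13,cv); (17,14,cv); (18,12,cv); (18,13,cv); (18,14,cv); result: nodes: 1:V, 3:V, 4:V, 5:V, 7:V, 9:V, 11:T, 12:V, 13:V, 14:V, 15:T, 16:T, 17:T, 18:T edges: (11,1,cv); (11,4,cv); (11,4,cvk); (11,9,cv); (15,1,cv); (15,12,cv); (15,14,cv); (16,3,cv); (16,12,cv); (16,13,cv); (17,9,cv); (17,13,cv); (17,14,cv); (18,12,cv); (18,13,cv); (18,14,cv)
step 2: rule r1; match: 0->11, 1->1, 2->4, 3->9; deleted nodes 11; deleted edges (11,1,cv); (11,4,cv); (11,4,cvk); (11,9,cv); added nodes 19, 20, 21, 22, 23, 24, 25; added edges (22,1,cv); (22,19,cv); (22,21,cv); (23,4,cv); (23,19,cv); (23,20,cv); (24,9,cv); (24,20,cv); (24,21,cv); (25,19,cv); (25,20,cv); (25,21,cv); result: nodes: 1:V, 3:V, 4:V, 5:V, 7:V, 9:V, 12:V, 13:V, 14:V, 15:T, 16:T, 17:T, 18:T, 19:V, 20:V, 21:V, 22:T, 23:T, 24:T, 25:T edges: (15,1,cv); (15,12,cv); (15,14,cv); (16,3,cv); (16,12,cv); (16,13,cv); (17,9,cv); (17,13,cv); (17,14,cv); (18,12,cv); (18,13,cv); (18,14,cv); (22,1,cv); (22,19,cv); (22,21,cv); (23,4,cv); (23,19,cv); (23,20,cv); (24,9,cv); (24,20,cv); (24,21,cv); (25,19,cv); (25,20,cv); (25,21,cv)
final:
nodes: 1:V, 3:V, 4:V, 5:V, 7:V, 9:V, 12:V, 13:V, 14:V, 15:T, 16:T, 17:T, 18:T, 19:V, 20:V, 21:V, 22:T, 23:T, 24:T, 25:T
edges: (15,1,cv); (15,12,cv); (15,14,cv); (16,3,cv); (16,12,cv); (16,13,cv); (17,9,cv); (17,13,cv); (17,14,cv); (18,12,cv); (18,13,cv); (18,14,cv); (22,1,cv); (22,19,cv); (22,21,cv); (23,4,cv); (23,19,cv); (23,20,cv); (24,9,cv); (24,20,cv); (24,21,cv); (25,19,cv); (25,20,cv); (25,21,cv)


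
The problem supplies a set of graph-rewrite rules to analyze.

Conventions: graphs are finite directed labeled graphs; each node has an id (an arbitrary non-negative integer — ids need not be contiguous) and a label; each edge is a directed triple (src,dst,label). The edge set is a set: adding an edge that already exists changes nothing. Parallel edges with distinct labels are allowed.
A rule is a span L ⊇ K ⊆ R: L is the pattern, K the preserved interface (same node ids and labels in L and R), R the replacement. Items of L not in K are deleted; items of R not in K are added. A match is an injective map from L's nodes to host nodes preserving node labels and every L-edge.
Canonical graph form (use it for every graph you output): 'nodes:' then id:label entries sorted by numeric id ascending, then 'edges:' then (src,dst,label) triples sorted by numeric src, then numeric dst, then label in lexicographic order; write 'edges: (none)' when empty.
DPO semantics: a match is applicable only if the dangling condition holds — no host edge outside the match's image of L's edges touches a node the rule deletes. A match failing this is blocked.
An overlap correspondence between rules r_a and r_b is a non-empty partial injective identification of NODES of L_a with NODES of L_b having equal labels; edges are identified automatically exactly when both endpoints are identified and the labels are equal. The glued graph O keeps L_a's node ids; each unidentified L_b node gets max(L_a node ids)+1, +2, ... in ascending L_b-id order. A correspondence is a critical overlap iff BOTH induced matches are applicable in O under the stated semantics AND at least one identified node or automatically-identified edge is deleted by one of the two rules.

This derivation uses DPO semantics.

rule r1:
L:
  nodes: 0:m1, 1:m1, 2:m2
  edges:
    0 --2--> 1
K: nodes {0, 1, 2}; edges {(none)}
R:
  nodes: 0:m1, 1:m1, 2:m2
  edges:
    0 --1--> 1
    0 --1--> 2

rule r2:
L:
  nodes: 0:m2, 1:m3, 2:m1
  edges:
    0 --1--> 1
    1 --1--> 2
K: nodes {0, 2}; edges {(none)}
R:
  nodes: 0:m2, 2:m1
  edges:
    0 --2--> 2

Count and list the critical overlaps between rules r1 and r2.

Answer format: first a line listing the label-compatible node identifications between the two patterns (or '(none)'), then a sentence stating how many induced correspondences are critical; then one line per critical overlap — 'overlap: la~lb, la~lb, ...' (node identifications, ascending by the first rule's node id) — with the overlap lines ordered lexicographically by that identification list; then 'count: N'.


label-compatible node identifications between L(r1) and L(r2): 0~2, 1~2, 2~0
0 of the induced correspondences are critical overlaps of r1 and r2.
count: 0


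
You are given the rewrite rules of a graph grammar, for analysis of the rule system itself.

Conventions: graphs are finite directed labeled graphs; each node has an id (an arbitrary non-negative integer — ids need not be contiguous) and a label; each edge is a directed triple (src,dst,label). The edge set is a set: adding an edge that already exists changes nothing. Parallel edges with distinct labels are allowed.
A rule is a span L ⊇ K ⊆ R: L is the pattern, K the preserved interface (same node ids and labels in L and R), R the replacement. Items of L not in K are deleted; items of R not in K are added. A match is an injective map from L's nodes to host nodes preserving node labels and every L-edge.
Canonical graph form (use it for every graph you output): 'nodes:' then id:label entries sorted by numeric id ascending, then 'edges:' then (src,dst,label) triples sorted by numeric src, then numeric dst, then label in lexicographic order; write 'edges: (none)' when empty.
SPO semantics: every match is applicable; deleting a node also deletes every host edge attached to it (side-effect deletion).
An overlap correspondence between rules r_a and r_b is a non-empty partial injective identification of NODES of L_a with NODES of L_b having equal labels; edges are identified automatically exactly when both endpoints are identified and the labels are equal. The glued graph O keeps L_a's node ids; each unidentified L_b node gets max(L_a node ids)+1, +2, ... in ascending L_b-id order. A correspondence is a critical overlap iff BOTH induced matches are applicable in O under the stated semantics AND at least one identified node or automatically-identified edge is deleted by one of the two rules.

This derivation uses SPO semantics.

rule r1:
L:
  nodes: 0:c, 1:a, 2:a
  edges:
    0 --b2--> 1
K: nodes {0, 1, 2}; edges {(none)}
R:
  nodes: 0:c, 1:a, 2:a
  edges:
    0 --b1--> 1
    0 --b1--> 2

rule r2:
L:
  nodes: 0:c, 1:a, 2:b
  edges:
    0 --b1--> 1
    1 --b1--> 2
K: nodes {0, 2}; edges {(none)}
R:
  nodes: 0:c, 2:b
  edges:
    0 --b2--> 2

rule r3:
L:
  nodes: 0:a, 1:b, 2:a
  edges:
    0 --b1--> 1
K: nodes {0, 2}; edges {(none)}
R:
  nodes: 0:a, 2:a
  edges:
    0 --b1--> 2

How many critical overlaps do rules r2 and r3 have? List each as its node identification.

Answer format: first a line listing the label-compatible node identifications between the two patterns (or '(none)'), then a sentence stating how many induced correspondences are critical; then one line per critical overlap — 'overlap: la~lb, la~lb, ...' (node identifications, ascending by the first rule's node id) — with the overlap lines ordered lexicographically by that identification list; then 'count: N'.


label-compatible node identifications between L(r2) and L(r3): 1~0, 1~2, 2~1
5 of the induced correspondences are critical overlaps of r2 and r3.
overlap: 1~0
overlap: 1~0, 2~1
overlap: 1~2
overlap: 1~2, 2~1
overlap: 2~1
count: 5


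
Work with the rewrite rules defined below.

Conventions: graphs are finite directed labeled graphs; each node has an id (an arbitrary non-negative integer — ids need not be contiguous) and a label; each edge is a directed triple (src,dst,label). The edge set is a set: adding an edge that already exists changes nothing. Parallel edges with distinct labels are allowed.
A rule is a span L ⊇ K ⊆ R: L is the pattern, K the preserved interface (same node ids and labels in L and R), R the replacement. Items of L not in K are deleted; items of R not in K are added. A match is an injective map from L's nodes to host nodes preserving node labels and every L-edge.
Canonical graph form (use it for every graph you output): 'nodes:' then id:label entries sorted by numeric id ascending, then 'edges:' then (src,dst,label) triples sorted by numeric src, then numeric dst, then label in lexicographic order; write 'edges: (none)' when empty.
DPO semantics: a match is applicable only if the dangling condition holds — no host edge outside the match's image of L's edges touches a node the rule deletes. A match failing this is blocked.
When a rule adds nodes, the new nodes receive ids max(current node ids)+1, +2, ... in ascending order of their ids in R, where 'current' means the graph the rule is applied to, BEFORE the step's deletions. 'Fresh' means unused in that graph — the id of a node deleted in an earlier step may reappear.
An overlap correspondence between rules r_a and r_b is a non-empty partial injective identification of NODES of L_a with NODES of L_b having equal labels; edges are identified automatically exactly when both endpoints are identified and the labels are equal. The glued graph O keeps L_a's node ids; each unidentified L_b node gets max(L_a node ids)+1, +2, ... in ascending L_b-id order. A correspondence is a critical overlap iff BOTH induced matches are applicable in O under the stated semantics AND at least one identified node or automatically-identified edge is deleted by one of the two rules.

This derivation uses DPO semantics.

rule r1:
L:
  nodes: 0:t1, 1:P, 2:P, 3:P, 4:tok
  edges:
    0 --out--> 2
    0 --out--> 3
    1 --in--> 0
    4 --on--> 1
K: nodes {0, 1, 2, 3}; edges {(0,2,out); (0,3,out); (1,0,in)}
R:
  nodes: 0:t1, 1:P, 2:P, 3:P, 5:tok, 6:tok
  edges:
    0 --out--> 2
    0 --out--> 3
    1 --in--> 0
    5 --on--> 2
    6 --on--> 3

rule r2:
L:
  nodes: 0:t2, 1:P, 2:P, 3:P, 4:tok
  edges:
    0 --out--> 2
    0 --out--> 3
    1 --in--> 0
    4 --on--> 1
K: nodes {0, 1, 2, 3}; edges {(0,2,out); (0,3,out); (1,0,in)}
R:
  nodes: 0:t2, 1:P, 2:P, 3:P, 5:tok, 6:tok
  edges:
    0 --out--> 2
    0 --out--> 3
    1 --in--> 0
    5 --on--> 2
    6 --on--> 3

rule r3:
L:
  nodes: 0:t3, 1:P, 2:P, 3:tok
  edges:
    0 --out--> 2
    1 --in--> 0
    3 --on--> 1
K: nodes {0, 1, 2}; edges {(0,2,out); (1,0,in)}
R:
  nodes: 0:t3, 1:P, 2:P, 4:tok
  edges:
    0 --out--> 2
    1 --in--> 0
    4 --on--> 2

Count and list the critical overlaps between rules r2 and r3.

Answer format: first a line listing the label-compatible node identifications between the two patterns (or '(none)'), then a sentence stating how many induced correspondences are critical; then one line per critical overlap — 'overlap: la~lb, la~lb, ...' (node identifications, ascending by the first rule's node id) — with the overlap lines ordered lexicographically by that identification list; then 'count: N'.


label-compatible node identifications between L(r2) and L(r3): 1~1, 1~2, 2~1, 2~2, 3~1, 3~2, 4~3
3 of the induced correspondences are critical overlaps of r2 and r3.
overlap: 1~1, 2~2, 4~3
overlap: 1~1, 3~2, 4~3
overlap: 1~1, 4~3
count: 3


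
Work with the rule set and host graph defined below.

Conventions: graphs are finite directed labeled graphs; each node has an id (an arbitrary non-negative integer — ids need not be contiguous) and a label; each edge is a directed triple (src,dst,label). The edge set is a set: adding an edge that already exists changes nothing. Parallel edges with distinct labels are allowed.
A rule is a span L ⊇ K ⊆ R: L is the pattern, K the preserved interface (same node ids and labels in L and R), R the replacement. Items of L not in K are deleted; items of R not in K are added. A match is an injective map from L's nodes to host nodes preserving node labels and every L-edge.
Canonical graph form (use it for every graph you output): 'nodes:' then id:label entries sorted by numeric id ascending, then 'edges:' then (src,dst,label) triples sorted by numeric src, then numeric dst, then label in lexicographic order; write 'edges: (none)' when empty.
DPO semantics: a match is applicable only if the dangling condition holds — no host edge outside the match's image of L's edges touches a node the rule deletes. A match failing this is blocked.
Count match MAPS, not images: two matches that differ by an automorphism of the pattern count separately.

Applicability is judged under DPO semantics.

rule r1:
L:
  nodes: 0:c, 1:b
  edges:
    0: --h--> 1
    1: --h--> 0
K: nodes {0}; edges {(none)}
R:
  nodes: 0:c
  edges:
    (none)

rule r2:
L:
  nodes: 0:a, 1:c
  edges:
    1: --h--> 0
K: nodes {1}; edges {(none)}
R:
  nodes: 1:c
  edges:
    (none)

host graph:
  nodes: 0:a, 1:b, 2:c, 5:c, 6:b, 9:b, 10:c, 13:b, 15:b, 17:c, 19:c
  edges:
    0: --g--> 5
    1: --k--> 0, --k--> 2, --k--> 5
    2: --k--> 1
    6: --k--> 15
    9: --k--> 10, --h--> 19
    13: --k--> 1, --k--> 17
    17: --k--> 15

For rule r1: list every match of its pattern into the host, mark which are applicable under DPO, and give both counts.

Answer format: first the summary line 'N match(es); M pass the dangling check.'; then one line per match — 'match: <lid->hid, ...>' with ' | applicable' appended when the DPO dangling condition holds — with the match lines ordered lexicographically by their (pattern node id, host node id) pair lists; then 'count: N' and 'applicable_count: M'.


0 match(es); 0 pass the dangling check.
count: 0
applicable_count: 0


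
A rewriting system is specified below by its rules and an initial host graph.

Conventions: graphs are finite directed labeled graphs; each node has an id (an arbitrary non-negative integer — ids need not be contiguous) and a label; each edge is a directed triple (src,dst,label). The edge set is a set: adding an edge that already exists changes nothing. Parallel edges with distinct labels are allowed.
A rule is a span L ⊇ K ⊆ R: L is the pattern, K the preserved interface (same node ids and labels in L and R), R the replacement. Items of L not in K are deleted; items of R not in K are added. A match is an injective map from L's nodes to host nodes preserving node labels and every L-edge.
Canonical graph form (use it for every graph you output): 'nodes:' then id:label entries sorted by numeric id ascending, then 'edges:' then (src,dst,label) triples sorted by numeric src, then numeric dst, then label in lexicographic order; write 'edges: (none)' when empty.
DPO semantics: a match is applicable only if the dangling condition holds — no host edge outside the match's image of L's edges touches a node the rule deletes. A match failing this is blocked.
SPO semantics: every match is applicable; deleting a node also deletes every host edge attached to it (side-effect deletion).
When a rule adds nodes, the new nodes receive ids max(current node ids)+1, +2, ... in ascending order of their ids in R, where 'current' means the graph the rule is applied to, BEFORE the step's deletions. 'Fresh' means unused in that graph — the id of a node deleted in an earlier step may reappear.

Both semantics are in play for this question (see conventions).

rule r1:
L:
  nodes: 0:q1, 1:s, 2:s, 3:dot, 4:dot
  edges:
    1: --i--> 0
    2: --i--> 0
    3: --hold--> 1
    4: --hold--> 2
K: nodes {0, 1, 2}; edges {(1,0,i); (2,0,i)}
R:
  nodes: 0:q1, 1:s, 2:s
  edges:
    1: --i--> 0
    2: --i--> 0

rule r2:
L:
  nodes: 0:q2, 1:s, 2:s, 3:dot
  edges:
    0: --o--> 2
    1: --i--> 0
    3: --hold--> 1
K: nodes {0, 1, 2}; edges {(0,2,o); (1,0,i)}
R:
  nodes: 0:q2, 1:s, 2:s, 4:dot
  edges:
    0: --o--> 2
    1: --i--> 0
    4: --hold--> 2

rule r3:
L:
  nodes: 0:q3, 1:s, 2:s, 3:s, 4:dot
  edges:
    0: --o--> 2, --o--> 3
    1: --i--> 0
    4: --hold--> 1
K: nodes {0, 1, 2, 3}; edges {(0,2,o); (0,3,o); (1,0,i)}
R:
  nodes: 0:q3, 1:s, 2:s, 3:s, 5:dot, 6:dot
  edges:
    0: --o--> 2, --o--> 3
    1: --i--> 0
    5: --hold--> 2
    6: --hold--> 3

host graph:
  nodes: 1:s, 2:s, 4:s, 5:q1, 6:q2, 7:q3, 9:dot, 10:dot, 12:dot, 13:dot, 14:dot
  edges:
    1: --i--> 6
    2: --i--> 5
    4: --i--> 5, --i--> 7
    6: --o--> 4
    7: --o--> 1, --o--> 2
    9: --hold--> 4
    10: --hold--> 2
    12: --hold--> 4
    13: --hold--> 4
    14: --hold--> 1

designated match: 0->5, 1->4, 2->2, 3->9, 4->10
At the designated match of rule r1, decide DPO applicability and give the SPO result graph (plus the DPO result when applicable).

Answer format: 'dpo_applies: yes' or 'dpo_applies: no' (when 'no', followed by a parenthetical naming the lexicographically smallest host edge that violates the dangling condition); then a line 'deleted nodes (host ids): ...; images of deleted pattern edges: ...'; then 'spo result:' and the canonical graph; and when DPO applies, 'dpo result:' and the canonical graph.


dpo_applies: yes
deleted nodes (host ids): 9, 10; images of deleted pattern edges: (9,4,hold); (10,2,hold)
spo result:
nodes: 1:s, 2:s, 4:s, 5:q1, 6:q2, 7:q3, 12:dot, 13:dot, 14:dot
edges: (1,6,i); (2,5,i); (4,5,i); (4,7,i); (6,4,o); (7,1,o); (7,2,o); (12,4,hold); (13,4,hold); (14,1,hold)
dpo result:
nodes: 1:s, 2:s, 4:s, 5:q1, 6:q2, 7:q3, 12:dot, 13:dot, 14:dot
edges: (1,6,i); (2,5,i); (4,5,i); (4,7,i); (6,4,o); (7,1,o); (7,2,o); (12,4,hold); (13,4,hold); (14,1,hold)


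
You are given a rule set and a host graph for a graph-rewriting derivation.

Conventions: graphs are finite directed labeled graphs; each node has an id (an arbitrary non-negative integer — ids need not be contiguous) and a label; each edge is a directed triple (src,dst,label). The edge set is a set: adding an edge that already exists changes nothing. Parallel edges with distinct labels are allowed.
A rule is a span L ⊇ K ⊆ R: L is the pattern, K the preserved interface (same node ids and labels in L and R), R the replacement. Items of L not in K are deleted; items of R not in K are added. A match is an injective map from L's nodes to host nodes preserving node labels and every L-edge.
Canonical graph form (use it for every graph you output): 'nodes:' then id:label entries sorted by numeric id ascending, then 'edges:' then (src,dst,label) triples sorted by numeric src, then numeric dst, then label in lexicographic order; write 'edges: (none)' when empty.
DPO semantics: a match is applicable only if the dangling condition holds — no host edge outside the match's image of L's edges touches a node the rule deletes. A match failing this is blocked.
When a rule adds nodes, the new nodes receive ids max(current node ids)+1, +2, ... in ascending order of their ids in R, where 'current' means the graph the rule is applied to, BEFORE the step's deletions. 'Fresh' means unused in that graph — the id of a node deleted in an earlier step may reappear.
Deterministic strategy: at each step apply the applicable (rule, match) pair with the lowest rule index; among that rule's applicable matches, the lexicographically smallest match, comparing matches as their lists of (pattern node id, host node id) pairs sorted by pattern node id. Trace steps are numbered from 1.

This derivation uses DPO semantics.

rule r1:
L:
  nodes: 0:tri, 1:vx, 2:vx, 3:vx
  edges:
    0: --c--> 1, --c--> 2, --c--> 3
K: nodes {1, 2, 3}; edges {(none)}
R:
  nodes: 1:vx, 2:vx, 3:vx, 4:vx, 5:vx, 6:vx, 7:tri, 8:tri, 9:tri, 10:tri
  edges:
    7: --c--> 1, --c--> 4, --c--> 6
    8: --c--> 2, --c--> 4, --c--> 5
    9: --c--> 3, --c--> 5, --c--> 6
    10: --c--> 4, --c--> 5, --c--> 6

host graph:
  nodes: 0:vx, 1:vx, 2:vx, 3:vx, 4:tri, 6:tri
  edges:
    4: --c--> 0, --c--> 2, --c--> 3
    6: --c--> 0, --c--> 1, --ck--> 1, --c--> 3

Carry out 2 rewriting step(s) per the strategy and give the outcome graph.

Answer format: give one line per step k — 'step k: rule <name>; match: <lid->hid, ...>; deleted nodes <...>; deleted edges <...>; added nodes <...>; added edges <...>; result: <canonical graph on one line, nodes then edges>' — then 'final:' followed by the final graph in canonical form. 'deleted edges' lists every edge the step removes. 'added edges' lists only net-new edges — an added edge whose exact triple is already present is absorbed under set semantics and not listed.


step 1: rule r1; match: 0->4, 1->0, 2->2, 3->3; deleted nodes 4; deleted edges (4,0,c); (4,2,c); (4,3,c); added nodes 7, 8, 9, 10, 11, 12, 13; added edges (10,0,c); (10,7,c); (10,9,c); (11,2,c); (11,7,c); (11,8,c); (12,3,c); (12,8,c); (12,9,c); (13,7,c); (13,8,c); (13,9,c); result: nodes: 0:vx, 1:vx, 2:vx, 3:vx, 6:tri, 7:vx, 8:vx, 9:vx, 10:tri, 11:tri, 12:tri, 13:tri edges: (6,0,c); (6,1,c); (6,1,ck); (6,3,c); (10,0,c); (10,7,c); (10,9,c); (11,2,c); (11,7,c); (11,8,c); (12,3,c); (12,8,c); (12,9,c); (13,7,c); (13,8,c); (13,9,c)
step 2: rule r1; match: 0->10, 1->0, 2->7, 3->9; deleted nodes 10; deleted edges (10,0,c); (10,7,c); (10,9,c); added nodes 14, 15, 16, 17, 18, 19, 20; added edges (17,0,c); (17,14,c); (17,16,c); (18,7,c); (18,14,c); (18,15,c); (19,9,c); (19,15,c); (19,16,c); (20,14,c); (20,15,c); (20,16,c); result: nodes: 0:vx, 1:vx, 2:vx, 3:vx, 6:tri, 7:vx, 8:vx, 9:vx, 11:tri, 12:tri, 13:tri, 14:vx, 15:vx, 16:vx, 17:tri, 18:tri, 19:tri, 20:tri edges: (6,0,c); (6,1,c); (6,1,ck); (6,3,c); (11,2,c); (11,7,c); (11,8,c); (12,3,c); (12,8,c); (12,9,c); (13,7,c); (13,8,c); (13,9,c); (17,0,c); (17,14,c); (17,16,c); (18,7,c); (18,14,c); (18,15,c); (19,9,c); (19,15,c); (19,16,c); (20,14,c); (20,15,c); (20,16,c)
final:
nodes: 0:vx, 1:vx, 2:vx, 3:vx, 6:tri, 7:vx, 8:vx, 9:vx, 11:tri, 12:tri, 13:tri, 14:vx, 15:vx, 16:vx, 17:tri, 18:tri, 19:tri, 20:tri
edges: (6,0,c); (6,1,c); (6,1,ck); (6,3,c); (11,2,c); (11,7,c); (11,8,c); (12,3,c); (12,8,c); (12,9,c); (13,7,c); (13,8,c); (13,9,c); (17,0,c); (17,14,c); (17,16,c); (18,7,c); (18,14,c); (18,15,c); (19,9,c); (19,15,c); (19,16,c); (20,14,c); (20,15,c); (20,16,c)
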